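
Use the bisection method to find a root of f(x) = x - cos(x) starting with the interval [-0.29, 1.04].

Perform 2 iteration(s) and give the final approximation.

f(x) = x - cos(x)
Initial interval: [-0.29, 1.04]

Iteration 1:
  c_1 = (-0.290000 + 1.040000)/2 = 0.375000
  f(c_1) = f(0.375000) = -0.555508
  f(a) × f(c) ≥ 0, new interval: [0.375000, 1.040000]
Iteration 2:
  c_2 = (0.375000 + 1.040000)/2 = 0.707500
  f(c_2) = f(0.707500) = -0.052489
  f(a) × f(c) ≥ 0, new interval: [0.707500, 1.040000]

After 2 iteration(s), the approximation is c_2 = 0.707500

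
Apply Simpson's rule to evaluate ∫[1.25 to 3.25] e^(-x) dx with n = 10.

f(x) = e^(-x)
a = 1.25, b = 3.25, n = 10
h = (b - a)/n = 0.200000

Simpson's rule: (h/3)[f(x₀) + 4f(x₁) + 2f(x₂) + ... + f(xₙ)]

x_0 = 1.2500, f(x_0) = 0.286505, coefficient = 1
x_1 = 1.4500, f(x_1) = 0.234570, coefficient = 4
x_2 = 1.6500, f(x_2) = 0.192050, coefficient = 2
x_3 = 1.8500, f(x_3) = 0.157237, coefficient = 4
x_4 = 2.0500, f(x_4) = 0.128735, coefficient = 2
x_5 = 2.2500, f(x_5) = 0.105399, coefficient = 4
x_6 = 2.4500, f(x_6) = 0.086294, coefficient = 2
x_7 = 2.6500, f(x_7) = 0.070651, coefficient = 4
x_8 = 2.8500, f(x_8) = 0.057844, coefficient = 2
x_9 = 3.0500, f(x_9) = 0.047359, coefficient = 4
x_10 = 3.2500, f(x_10) = 0.038774, coefficient = 1

I ≈ (0.200000/3) × 3.715992 = 0.247733
Exact value: 0.247731
Error: 0.000002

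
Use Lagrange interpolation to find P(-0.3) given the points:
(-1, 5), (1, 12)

Lagrange interpolation formula:
P(x) = Σ yᵢ × Lᵢ(x)
where Lᵢ(x) = Π_{j≠i} (x - xⱼ)/(xᵢ - xⱼ)

L_0(-0.3) = (-0.3 - 1)/(-1 - 1) = 0.650000
L_1(-0.3) = (-0.3 - (-1))/(1 - (-1)) = 0.350000

P(-0.3) = 5×L_0(-0.3) + 12×L_1(-0.3)
P(-0.3) = 7.450000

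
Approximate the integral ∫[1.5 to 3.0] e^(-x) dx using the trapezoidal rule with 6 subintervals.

f(x) = e^(-x)
a = 1.5, b = 3.0, n = 6
h = (b - a)/n = 0.250000

Trapezoidal rule: (h/2)[f(x₀) + 2f(x₁) + 2f(x₂) + ... + f(xₙ)]

x_0 = 1.5000, f(x_0) = 0.223130, coefficient = 1
x_1 = 1.7500, f(x_1) = 0.173774, coefficient = 2
x_2 = 2.0000, f(x_2) = 0.135335, coefficient = 2
x_3 = 2.2500, f(x_3) = 0.105399, coefficient = 2
x_4 = 2.5000, f(x_4) = 0.082085, coefficient = 2
x_5 = 2.7500, f(x_5) = 0.063928, coefficient = 2
x_6 = 3.0000, f(x_6) = 0.049787, coefficient = 1

I ≈ (0.250000/2) × 1.393960 = 0.174245
Exact value: 0.173343
Error: 0.000902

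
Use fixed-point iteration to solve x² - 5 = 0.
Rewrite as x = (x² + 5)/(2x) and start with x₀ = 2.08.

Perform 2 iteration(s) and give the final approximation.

Equation: x² - 5 = 0
Fixed-point form: x = (x² + 5)/(2x)
x₀ = 2.08

x_1 = g(2.080000) = 2.241923
x_2 = g(2.241923) = 2.236076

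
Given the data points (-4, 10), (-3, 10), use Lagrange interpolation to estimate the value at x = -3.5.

Lagrange interpolation formula:
P(x) = Σ yᵢ × Lᵢ(x)
where Lᵢ(x) = Π_{j≠i} (x - xⱼ)/(xᵢ - xⱼ)

L_0(-3.5) = (-3.5 - (-3))/(-4 - (-3)) = 0.500000
L_1(-3.5) = (-3.5 - (-4))/(-3 - (-4)) = 0.500000

P(-3.5) = 10×L_0(-3.5) + 10×L_1(-3.5)
P(-3.5) = 10.000000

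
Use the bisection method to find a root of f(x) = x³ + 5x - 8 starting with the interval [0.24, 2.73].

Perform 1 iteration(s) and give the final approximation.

f(x) = x³ + 5x - 8
Initial interval: [0.24, 2.73]

Iteration 1:
  c_1 = (0.240000 + 2.730000)/2 = 1.485000
  f(c_1) = f(1.485000) = 2.699759
  f(a) × f(c) < 0, new interval: [0.240000, 1.485000]

After 1 iteration(s), the approximation is c_1 = 1.485000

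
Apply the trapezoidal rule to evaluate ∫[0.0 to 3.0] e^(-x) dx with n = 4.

f(x) = e^(-x)
a = 0.0, b = 3.0, n = 4
h = (b - a)/n = 0.750000

Trapezoidal rule: (h/2)[f(x₀) + 2f(x₁) + 2f(x₂) + ... + f(xₙ)]

x_0 = 0.0000, f(x_0) = 1.000000, coefficient = 1
x_1 = 0.7500, f(x_1) = 0.472367, coefficient = 2
x_2 = 1.5000, f(x_2) = 0.223130, coefficient = 2
x_3 = 2.2500, f(x_3) = 0.105399, coefficient = 2
x_4 = 3.0000, f(x_4) = 0.049787, coefficient = 1

I ≈ (0.750000/2) × 2.651579 = 0.994342
Exact value: 0.950213
Error: 0.044129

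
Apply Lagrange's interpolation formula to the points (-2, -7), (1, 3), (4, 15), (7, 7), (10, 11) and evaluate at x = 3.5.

Lagrange interpolation formula:
P(x) = Σ yᵢ × Lᵢ(x)
where Lᵢ(x) = Π_{j≠i} (x - xⱼ)/(xᵢ - xⱼ)

L_0(3.5) = (3.5 - 1)/(-2 - 1) × (3.5 - 4)/(-2 - 4) × (3.5 - 7)/(-2 - 7) × (3.5 - 10)/(-2 - 10) = -0.014628
L_1(3.5) = (3.5 - (-2))/(1 - (-2)) × (3.5 - 4)/(1 - 4) × (3.5 - 7)/(1 - 7) × (3.5 - 10)/(1 - 10) = 0.128729
L_2(3.5) = (3.5 - (-2))/(4 - (-2)) × (3.5 - 1)/(4 - 1) × (3.5 - 7)/(4 - 7) × (3.5 - 10)/(4 - 10) = 0.965471
L_3(3.5) = (3.5 - (-2))/(7 - (-2)) × (3.5 - 1)/(7 - 1) × (3.5 - 4)/(7 - 4) × (3.5 - 10)/(7 - 10) = -0.091950
L_4(3.5) = (3.5 - (-2))/(10 - (-2)) × (3.5 - 1)/(10 - 1) × (3.5 - 4)/(10 - 4) × (3.5 - 7)/(10 - 7) = 0.012378

P(3.5) = (-7)×L_0(3.5) + 3×L_1(3.5) + 15×L_2(3.5) + 7×L_3(3.5) + 11×L_4(3.5)
P(3.5) = 14.463156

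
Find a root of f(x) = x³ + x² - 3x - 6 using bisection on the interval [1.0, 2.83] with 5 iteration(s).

f(x) = x³ + x² - 3x - 6
Initial interval: [1.0, 2.83]

Iteration 1:
  c_1 = (1.000000 + 2.830000)/2 = 1.915000
  f(c_1) = f(1.915000) = -1.055039
  f(a) × f(c) ≥ 0, new interval: [1.915000, 2.830000]
Iteration 2:
  c_2 = (1.915000 + 2.830000)/2 = 2.372500
  f(c_2) = f(2.372500) = 5.865480
  f(a) × f(c) < 0, new interval: [1.915000, 2.372500]
Iteration 3:
  c_3 = (1.915000 + 2.372500)/2 = 2.143750
  f(c_3) = f(2.143750) = 2.016369
  f(a) × f(c) < 0, new interval: [1.915000, 2.143750]
Iteration 4:
  c_4 = (1.915000 + 2.143750)/2 = 2.029375
  f(c_4) = f(2.029375) = 0.387941
  f(a) × f(c) < 0, new interval: [1.915000, 2.029375]
Iteration 5:
  c_5 = (1.915000 + 2.029375)/2 = 1.972187
  f(c_5) = f(1.972187) = -0.356169
  f(a) × f(c) ≥ 0, new interval: [1.972187, 2.029375]

After 5 iteration(s), the approximation is c_5 = 1.972187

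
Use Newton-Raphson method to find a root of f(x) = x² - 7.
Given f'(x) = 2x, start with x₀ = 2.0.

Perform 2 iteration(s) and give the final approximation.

f(x) = x² - 7
f'(x) = 2x
x₀ = 2.0

Newton-Raphson formula: x_{n+1} = x_n - f(x_n)/f'(x_n)

Iteration 1:
  f(2.000000) = -3.000000
  f'(2.000000) = 4.000000
  x_1 = 2.000000 - (-3.000000)/4.000000 = 2.750000
Iteration 2:
  f(2.750000) = 0.562500
  f'(2.750000) = 5.500000
  x_2 = 2.750000 - 0.562500/5.500000 = 2.647727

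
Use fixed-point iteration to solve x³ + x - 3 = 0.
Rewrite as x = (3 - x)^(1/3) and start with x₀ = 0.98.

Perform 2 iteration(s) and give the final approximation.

Equation: x³ + x - 3 = 0
Fixed-point form: x = (3 - x)^(1/3)
x₀ = 0.98

x_1 = g(0.980000) = 1.264107
x_2 = g(1.264107) = 1.201824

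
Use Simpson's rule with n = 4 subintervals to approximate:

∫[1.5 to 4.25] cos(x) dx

f(x) = cos(x)
a = 1.5, b = 4.25, n = 4
h = (b - a)/n = 0.687500

Simpson's rule: (h/3)[f(x₀) + 4f(x₁) + 2f(x₂) + ... + f(xₙ)]

x_0 = 1.5000, f(x_0) = 0.070737, coefficient = 1
x_1 = 2.1875, f(x_1) = -0.578349, coefficient = 4
x_2 = 2.8750, f(x_2) = -0.964674, coefficient = 2
x_3 = 3.5625, f(x_3) = -0.912719, coefficient = 4
x_4 = 4.2500, f(x_4) = -0.446087, coefficient = 1

I ≈ (0.687500/3) × -8.268970 = -1.894972
Exact value: -1.892484
Error: 0.002488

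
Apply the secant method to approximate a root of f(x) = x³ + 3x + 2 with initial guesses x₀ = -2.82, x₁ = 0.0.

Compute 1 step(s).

f(x) = x³ + 3x + 2
x₀ = -2.82, x₁ = 0.0

Secant formula: x_{n+1} = x_n - f(x_n)(x_n - x_{n-1})/(f(x_n) - f(x_{n-1}))

Iteration 1:
  f(-2.820000) = -28.885768
  f(0.000000) = 2.000000
  x_2 = 0.000000 - 2.000000×(0.000000 - (-2.820000))/(2.000000 - (-28.885768))
       = -0.182608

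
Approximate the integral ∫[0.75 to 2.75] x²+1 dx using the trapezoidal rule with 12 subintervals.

f(x) = x²+1
a = 0.75, b = 2.75, n = 12
h = (b - a)/n = 0.166667

Trapezoidal rule: (h/2)[f(x₀) + 2f(x₁) + 2f(x₂) + ... + f(xₙ)]

x_0 = 0.7500, f(x_0) = 1.562500, coefficient = 1
x_1 = 0.9167, f(x_1) = 1.840278, coefficient = 2
x_2 = 1.0833, f(x_2) = 2.173611, coefficient = 2
x_3 = 1.2500, f(x_3) = 2.562500, coefficient = 2
x_4 = 1.4167, f(x_4) = 3.006944, coefficient = 2
x_5 = 1.5833, f(x_5) = 3.506944, coefficient = 2
x_6 = 1.7500, f(x_6) = 4.062500, coefficient = 2
x_7 = 1.9167, f(x_7) = 4.673611, coefficient = 2
x_8 = 2.0833, f(x_8) = 5.340278, coefficient = 2
x_9 = 2.2500, f(x_9) = 6.062500, coefficient = 2
x_10 = 2.4167, f(x_10) = 6.840278, coefficient = 2
x_11 = 2.5833, f(x_11) = 7.673611, coefficient = 2
x_12 = 2.7500, f(x_12) = 8.562500, coefficient = 1

I ≈ (0.166667/2) × 105.611111 = 8.800926
Exact value: 8.791667
Error: 0.009259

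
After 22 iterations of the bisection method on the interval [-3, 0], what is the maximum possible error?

Bisection error bound: |error| ≤ (b-a)/2^n
|error| ≤ (0 - (-3))/2^22 = 3/2^22
|error| ≤ 0.0000007153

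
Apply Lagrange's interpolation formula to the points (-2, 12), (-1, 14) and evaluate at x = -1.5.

Lagrange interpolation formula:
P(x) = Σ yᵢ × Lᵢ(x)
where Lᵢ(x) = Π_{j≠i} (x - xⱼ)/(xᵢ - xⱼ)

L_0(-1.5) = (-1.5 - (-1))/(-2 - (-1)) = 0.500000
L_1(-1.5) = (-1.5 - (-2))/(-1 - (-2)) = 0.500000

P(-1.5) = 12×L_0(-1.5) + 14×L_1(-1.5)
P(-1.5) = 13.000000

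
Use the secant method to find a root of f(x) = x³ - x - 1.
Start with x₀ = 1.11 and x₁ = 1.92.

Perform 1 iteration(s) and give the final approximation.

f(x) = x³ - x - 1
x₀ = 1.11, x₁ = 1.92

Secant formula: x_{n+1} = x_n - f(x_n)(x_n - x_{n-1})/(f(x_n) - f(x_{n-1}))

Iteration 1:
  f(1.110000) = -0.742369
  f(1.920000) = 4.157888
  x_2 = 1.920000 - 4.157888×(1.920000 - 1.110000)/(4.157888 - (-0.742369))
       = 1.232712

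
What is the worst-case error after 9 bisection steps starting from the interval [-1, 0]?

Bisection error bound: |error| ≤ (b-a)/2^n
|error| ≤ (0 - (-1))/2^9 = 1/2^9
|error| ≤ 0.0019531250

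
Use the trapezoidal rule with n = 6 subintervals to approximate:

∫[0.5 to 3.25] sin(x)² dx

f(x) = sin(x)²
a = 0.5, b = 3.25, n = 6
h = (b - a)/n = 0.458333

Trapezoidal rule: (h/2)[f(x₀) + 2f(x₁) + 2f(x₂) + ... + f(xₙ)]

x_0 = 0.5000, f(x_0) = 0.229849, coefficient = 1
x_1 = 0.9583, f(x_1) = 0.669508, coefficient = 2
x_2 = 1.4167, f(x_2) = 0.976432, coefficient = 2
x_3 = 1.8750, f(x_3) = 0.910280, coefficient = 2
x_4 = 2.3333, f(x_4) = 0.522853, coefficient = 2
x_5 = 2.7917, f(x_5) = 0.117531, coefficient = 2
x_6 = 3.2500, f(x_6) = 0.011706, coefficient = 1

I ≈ (0.458333/2) × 6.634762 = 1.520466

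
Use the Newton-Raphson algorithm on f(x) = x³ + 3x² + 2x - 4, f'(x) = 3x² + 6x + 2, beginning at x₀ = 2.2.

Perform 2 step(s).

f(x) = x³ + 3x² + 2x - 4
f'(x) = 3x² + 6x + 2
x₀ = 2.2

Newton-Raphson formula: x_{n+1} = x_n - f(x_n)/f'(x_n)

Iteration 1:
  f(2.200000) = 25.568000
  f'(2.200000) = 29.720000
  x_1 = 2.200000 - 25.568000/29.720000 = 1.339704
Iteration 2:
  f(1.339704) = 6.468337
  f'(1.339704) = 15.422643
  x_2 = 1.339704 - 6.468337/15.422643 = 0.920299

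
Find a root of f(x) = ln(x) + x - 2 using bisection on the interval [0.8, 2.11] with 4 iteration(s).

f(x) = ln(x) + x - 2
Initial interval: [0.8, 2.11]

Iteration 1:
  c_1 = (0.800000 + 2.110000)/2 = 1.455000
  f(c_1) = f(1.455000) = -0.169994
  f(a) × f(c) ≥ 0, new interval: [1.455000, 2.110000]
Iteration 2:
  c_2 = (1.455000 + 2.110000)/2 = 1.782500
  f(c_2) = f(1.782500) = 0.360517
  f(a) × f(c) < 0, new interval: [1.455000, 1.782500]
Iteration 3:
  c_3 = (1.455000 + 1.782500)/2 = 1.618750
  f(c_3) = f(1.618750) = 0.100404
  f(a) × f(c) < 0, new interval: [1.455000, 1.618750]
Iteration 4:
  c_4 = (1.455000 + 1.618750)/2 = 1.536875
  f(c_4) = f(1.536875) = -0.033374
  f(a) × f(c) ≥ 0, new interval: [1.536875, 1.618750]

After 4 iteration(s), the approximation is c_4 = 1.536875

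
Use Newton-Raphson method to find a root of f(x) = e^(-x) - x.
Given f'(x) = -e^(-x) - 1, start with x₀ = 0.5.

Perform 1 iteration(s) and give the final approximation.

f(x) = e^(-x) - x
f'(x) = -e^(-x) - 1
x₀ = 0.5

Newton-Raphson formula: x_{n+1} = x_n - f(x_n)/f'(x_n)

Iteration 1:
  f(0.500000) = 0.106531
  f'(0.500000) = -1.606531
  x_1 = 0.500000 - 0.106531/(-1.606531) = 0.566311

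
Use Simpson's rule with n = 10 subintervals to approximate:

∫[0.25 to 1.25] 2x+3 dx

f(x) = 2x+3
a = 0.25, b = 1.25, n = 10
h = (b - a)/n = 0.100000

Simpson's rule: (h/3)[f(x₀) + 4f(x₁) + 2f(x₂) + ... + f(xₙ)]

x_0 = 0.2500, f(x_0) = 3.500000, coefficient = 1
x_1 = 0.3500, f(x_1) = 3.700000, coefficient = 4
x_2 = 0.4500, f(x_2) = 3.900000, coefficient = 2
x_3 = 0.5500, f(x_3) = 4.100000, coefficient = 4
x_4 = 0.6500, f(x_4) = 4.300000, coefficient = 2
x_5 = 0.7500, f(x_5) = 4.500000, coefficient = 4
x_6 = 0.8500, f(x_6) = 4.700000, coefficient = 2
x_7 = 0.9500, f(x_7) = 4.900000, coefficient = 4
x_8 = 1.0500, f(x_8) = 5.100000, coefficient = 2
x_9 = 1.1500, f(x_9) = 5.300000, coefficient = 4
x_10 = 1.2500, f(x_10) = 5.500000, coefficient = 1

I ≈ (0.100000/3) × 135.000000 = 4.500000
Exact value: 4.500000
Error: 0.000000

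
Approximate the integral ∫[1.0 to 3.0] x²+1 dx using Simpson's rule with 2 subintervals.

f(x) = x²+1
a = 1.0, b = 3.0, n = 2
h = (b - a)/n = 1.000000

Simpson's rule: (h/3)[f(x₀) + 4f(x₁) + 2f(x₂) + ... + f(xₙ)]

x_0 = 1.0000, f(x_0) = 2.000000, coefficient = 1
x_1 = 2.0000, f(x_1) = 5.000000, coefficient = 4
x_2 = 3.0000, f(x_2) = 10.000000, coefficient = 1

I ≈ (1.000000/3) × 32.000000 = 10.666667
Exact value: 10.666667
Error: 0.000000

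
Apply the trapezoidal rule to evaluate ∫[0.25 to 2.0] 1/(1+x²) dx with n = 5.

f(x) = 1/(1+x²)
a = 0.25, b = 2.0, n = 5
h = (b - a)/n = 0.350000

Trapezoidal rule: (h/2)[f(x₀) + 2f(x₁) + 2f(x₂) + ... + f(xₙ)]

x_0 = 0.2500, f(x_0) = 0.941176, coefficient = 1
x_1 = 0.6000, f(x_1) = 0.735294, coefficient = 2
x_2 = 0.9500, f(x_2) = 0.525624, coefficient = 2
x_3 = 1.3000, f(x_3) = 0.371747, coefficient = 2
x_4 = 1.6500, f(x_4) = 0.268637, coefficient = 2
x_5 = 2.0000, f(x_5) = 0.200000, coefficient = 1

I ≈ (0.350000/2) × 4.943781 = 0.865162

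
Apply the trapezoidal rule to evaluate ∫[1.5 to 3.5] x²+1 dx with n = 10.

f(x) = x²+1
a = 1.5, b = 3.5, n = 10
h = (b - a)/n = 0.200000

Trapezoidal rule: (h/2)[f(x₀) + 2f(x₁) + 2f(x₂) + ... + f(xₙ)]

x_0 = 1.5000, f(x_0) = 3.250000, coefficient = 1
x_1 = 1.7000, f(x_1) = 3.890000, coefficient = 2
x_2 = 1.9000, f(x_2) = 4.610000, coefficient = 2
x_3 = 2.1000, f(x_3) = 5.410000, coefficient = 2
x_4 = 2.3000, f(x_4) = 6.290000, coefficient = 2
x_5 = 2.5000, f(x_5) = 7.250000, coefficient = 2
x_6 = 2.7000, f(x_6) = 8.290000, coefficient = 2
x_7 = 2.9000, f(x_7) = 9.410000, coefficient = 2
x_8 = 3.1000, f(x_8) = 10.610000, coefficient = 2
x_9 = 3.3000, f(x_9) = 11.890000, coefficient = 2
x_10 = 3.5000, f(x_10) = 13.250000, coefficient = 1

I ≈ (0.200000/2) × 151.800000 = 15.180000
Exact value: 15.166667
Error: 0.013333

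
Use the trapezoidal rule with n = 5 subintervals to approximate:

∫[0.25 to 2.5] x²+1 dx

f(x) = x²+1
a = 0.25, b = 2.5, n = 5
h = (b - a)/n = 0.450000

Trapezoidal rule: (h/2)[f(x₀) + 2f(x₁) + 2f(x₂) + ... + f(xₙ)]

x_0 = 0.2500, f(x_0) = 1.062500, coefficient = 1
x_1 = 0.7000, f(x_1) = 1.490000, coefficient = 2
x_2 = 1.1500, f(x_2) = 2.322500, coefficient = 2
x_3 = 1.6000, f(x_3) = 3.560000, coefficient = 2
x_4 = 2.0500, f(x_4) = 5.202500, coefficient = 2
x_5 = 2.5000, f(x_5) = 7.250000, coefficient = 1

I ≈ (0.450000/2) × 33.462500 = 7.529063
Exact value: 7.453125
Error: 0.075938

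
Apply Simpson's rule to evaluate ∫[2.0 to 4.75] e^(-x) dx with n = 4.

f(x) = e^(-x)
a = 2.0, b = 4.75, n = 4
h = (b - a)/n = 0.687500

Simpson's rule: (h/3)[f(x₀) + 4f(x₁) + 2f(x₂) + ... + f(xₙ)]

x_0 = 2.0000, f(x_0) = 0.135335, coefficient = 1
x_1 = 2.6875, f(x_1) = 0.068051, coefficient = 4
x_2 = 3.3750, f(x_2) = 0.034218, coefficient = 2
x_3 = 4.0625, f(x_3) = 0.017206, coefficient = 4
x_4 = 4.7500, f(x_4) = 0.008652, coefficient = 1

I ≈ (0.687500/3) × 0.553450 = 0.126832
Exact value: 0.126684
Error: 0.000149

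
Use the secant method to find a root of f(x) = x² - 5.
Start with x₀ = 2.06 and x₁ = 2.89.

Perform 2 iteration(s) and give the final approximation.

f(x) = x² - 5
x₀ = 2.06, x₁ = 2.89

Secant formula: x_{n+1} = x_n - f(x_n)(x_n - x_{n-1})/(f(x_n) - f(x_{n-1}))

Iteration 1:
  f(2.060000) = -0.756400
  f(2.890000) = 3.352100
  x_2 = 2.890000 - 3.352100×(2.890000 - 2.060000)/(3.352100 - (-0.756400))
       = 2.212808
Iteration 2:
  f(2.890000) = 3.352100
  f(2.212808) = -0.103480
  x_3 = 2.212808 - (-0.103480)×(2.212808 - 2.890000)/(-0.103480 - 3.352100)
       = 2.233087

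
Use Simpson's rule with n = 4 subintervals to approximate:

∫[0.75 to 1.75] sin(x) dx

f(x) = sin(x)
a = 0.75, b = 1.75, n = 4
h = (b - a)/n = 0.250000

Simpson's rule: (h/3)[f(x₀) + 4f(x₁) + 2f(x₂) + ... + f(xₙ)]

x_0 = 0.7500, f(x_0) = 0.681639, coefficient = 1
x_1 = 1.0000, f(x_1) = 0.841471, coefficient = 4
x_2 = 1.2500, f(x_2) = 0.948985, coefficient = 2
x_3 = 1.5000, f(x_3) = 0.997495, coefficient = 4
x_4 = 1.7500, f(x_4) = 0.983986, coefficient = 1

I ≈ (0.250000/3) × 10.919458 = 0.909955
Exact value: 0.909935
Error: 0.000020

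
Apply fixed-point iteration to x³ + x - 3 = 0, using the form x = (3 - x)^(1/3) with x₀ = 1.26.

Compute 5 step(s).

Equation: x³ + x - 3 = 0
Fixed-point form: x = (3 - x)^(1/3)
x₀ = 1.26

x_1 = g(1.260000) = 1.202771
x_2 = g(1.202771) = 1.215816
x_3 = g(1.215816) = 1.212867
x_4 = g(1.212867) = 1.213535
x_5 = g(1.213535) = 1.213384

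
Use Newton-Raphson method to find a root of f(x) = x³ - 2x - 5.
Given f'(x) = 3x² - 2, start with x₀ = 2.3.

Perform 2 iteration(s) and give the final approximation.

f(x) = x³ - 2x - 5
f'(x) = 3x² - 2
x₀ = 2.3

Newton-Raphson formula: x_{n+1} = x_n - f(x_n)/f'(x_n)

Iteration 1:
  f(2.300000) = 2.567000
  f'(2.300000) = 13.870000
  x_1 = 2.300000 - 2.567000/13.870000 = 2.114924
Iteration 2:
  f(2.114924) = 0.230006
  f'(2.114924) = 11.418714
  x_2 = 2.114924 - 0.230006/11.418714 = 2.094781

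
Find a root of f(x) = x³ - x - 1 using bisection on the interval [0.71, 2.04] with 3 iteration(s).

f(x) = x³ - x - 1
Initial interval: [0.71, 2.04]

Iteration 1:
  c_1 = (0.710000 + 2.040000)/2 = 1.375000
  f(c_1) = f(1.375000) = 0.224609
  f(a) × f(c) < 0, new interval: [0.710000, 1.375000]
Iteration 2:
  c_2 = (0.710000 + 1.375000)/2 = 1.042500
  f(c_2) = f(1.042500) = -0.909504
  f(a) × f(c) ≥ 0, new interval: [1.042500, 1.375000]
Iteration 3:
  c_3 = (1.042500 + 1.375000)/2 = 1.208750
  f(c_3) = f(1.208750) = -0.442674
  f(a) × f(c) ≥ 0, new interval: [1.208750, 1.375000]

After 3 iteration(s), the approximation is c_3 = 1.208750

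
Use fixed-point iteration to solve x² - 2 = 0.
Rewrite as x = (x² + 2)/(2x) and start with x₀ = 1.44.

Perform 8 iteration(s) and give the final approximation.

Equation: x² - 2 = 0
Fixed-point form: x = (x² + 2)/(2x)
x₀ = 1.44

x_1 = g(1.440000) = 1.414444
x_2 = g(1.414444) = 1.414214
x_3 = g(1.414214) = 1.414214
x_4 = g(1.414214) = 1.414214
x_5 = g(1.414214) = 1.414214
x_6 = g(1.414214) = 1.414214
x_7 = g(1.414214) = 1.414214
x_8 = g(1.414214) = 1.414214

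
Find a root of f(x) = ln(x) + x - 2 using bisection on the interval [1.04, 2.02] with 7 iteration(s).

f(x) = ln(x) + x - 2
Initial interval: [1.04, 2.02]

Iteration 1:
  c_1 = (1.040000 + 2.020000)/2 = 1.530000
  f(c_1) = f(1.530000) = -0.044732
  f(a) × f(c) ≥ 0, new interval: [1.530000, 2.020000]
Iteration 2:
  c_2 = (1.530000 + 2.020000)/2 = 1.775000
  f(c_2) = f(1.775000) = 0.348800
  f(a) × f(c) < 0, new interval: [1.530000, 1.775000]
Iteration 3:
  c_3 = (1.530000 + 1.775000)/2 = 1.652500
  f(c_3) = f(1.652500) = 0.154789
  f(a) × f(c) < 0, new interval: [1.530000, 1.652500]
Iteration 4:
  c_4 = (1.530000 + 1.652500)/2 = 1.591250
  f(c_4) = f(1.591250) = 0.055770
  f(a) × f(c) < 0, new interval: [1.530000, 1.591250]
Iteration 5:
  c_5 = (1.530000 + 1.591250)/2 = 1.560625
  f(c_5) = f(1.560625) = 0.005711
  f(a) × f(c) < 0, new interval: [1.530000, 1.560625]
Iteration 6:
  c_6 = (1.530000 + 1.560625)/2 = 1.545313
  f(c_6) = f(1.545313) = -0.019461
  f(a) × f(c) ≥ 0, new interval: [1.545313, 1.560625]
Iteration 7:
  c_7 = (1.545313 + 1.560625)/2 = 1.552969
  f(c_7) = f(1.552969) = -0.006863
  f(a) × f(c) ≥ 0, new interval: [1.552969, 1.560625]

After 7 iteration(s), the approximation is c_7 = 1.552969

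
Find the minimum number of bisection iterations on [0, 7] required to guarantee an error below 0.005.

We need (b-a)/2^n ≤ 0.005
(7 - 0)/2^n ≤ 0.005
7/2^n ≤ 0.005
2^n ≥ 1400
n ≥ log₂(1400) = 10.45
n ≥ 11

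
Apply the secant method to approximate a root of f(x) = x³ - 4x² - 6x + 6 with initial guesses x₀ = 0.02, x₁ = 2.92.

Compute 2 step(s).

f(x) = x³ - 4x² - 6x + 6
x₀ = 0.02, x₁ = 2.92

Secant formula: x_{n+1} = x_n - f(x_n)(x_n - x_{n-1})/(f(x_n) - f(x_{n-1}))

Iteration 1:
  f(0.020000) = 5.878408
  f(2.920000) = -20.728512
  x_2 = 2.920000 - (-20.728512)×(2.920000 - 0.020000)/(-20.728512 - 5.878408)
       = 0.660712
Iteration 2:
  f(2.920000) = -20.728512
  f(0.660712) = 0.577990
  x_3 = 0.660712 - 0.577990×(0.660712 - 2.920000)/(0.577990 - (-20.728512))
       = 0.722001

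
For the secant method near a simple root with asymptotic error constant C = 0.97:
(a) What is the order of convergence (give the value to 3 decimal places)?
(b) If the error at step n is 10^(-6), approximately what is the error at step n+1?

(a) Secant method has superlinear convergence with order φ = (1+√5)/2 ≈ 1.618.
    This means |e_{n+1}| ≈ C|e_n|^1.618.

(b) With |e_n| = 10^(-6) and C = 0.97:
    |e_{n+1}| ≈ 0.97 × (10^(-6))^1.618 = 0.97 × 10^(-9.71)

(a) ≈ 1.618 (golden ratio); (b) |e_{n+1}| ≈ 1.899e-10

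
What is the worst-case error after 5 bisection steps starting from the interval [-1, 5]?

Bisection error bound: |error| ≤ (b-a)/2^n
|error| ≤ (5 - (-1))/2^5 = 6/2^5
|error| ≤ 0.1875000000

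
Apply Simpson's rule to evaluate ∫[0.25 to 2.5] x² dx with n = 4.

f(x) = x²
a = 0.25, b = 2.5, n = 4
h = (b - a)/n = 0.562500

Simpson's rule: (h/3)[f(x₀) + 4f(x₁) + 2f(x₂) + ... + f(xₙ)]

x_0 = 0.2500, f(x_0) = 0.062500, coefficient = 1
x_1 = 0.8125, f(x_1) = 0.660156, coefficient = 4
x_2 = 1.3750, f(x_2) = 1.890625, coefficient = 2
x_3 = 1.9375, f(x_3) = 3.753906, coefficient = 4
x_4 = 2.5000, f(x_4) = 6.250000, coefficient = 1

I ≈ (0.562500/3) × 27.750000 = 5.203125
Exact value: 5.203125
Error: 0.000000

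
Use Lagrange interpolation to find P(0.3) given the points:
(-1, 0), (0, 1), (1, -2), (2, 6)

Lagrange interpolation formula:
P(x) = Σ yᵢ × Lᵢ(x)
where Lᵢ(x) = Π_{j≠i} (x - xⱼ)/(xᵢ - xⱼ)

L_0(0.3) = (0.3 - 0)/(-1 - 0) × (0.3 - 1)/(-1 - 1) × (0.3 - 2)/(-1 - 2) = -0.059500
L_1(0.3) = (0.3 - (-1))/(0 - (-1)) × (0.3 - 1)/(0 - 1) × (0.3 - 2)/(0 - 2) = 0.773500
L_2(0.3) = (0.3 - (-1))/(1 - (-1)) × (0.3 - 0)/(1 - 0) × (0.3 - 2)/(1 - 2) = 0.331500
L_3(0.3) = (0.3 - (-1))/(2 - (-1)) × (0.3 - 0)/(2 - 0) × (0.3 - 1)/(2 - 1) = -0.045500

P(0.3) = 0×L_0(0.3) + 1×L_1(0.3) + (-2)×L_2(0.3) + 6×L_3(0.3)
P(0.3) = -0.162500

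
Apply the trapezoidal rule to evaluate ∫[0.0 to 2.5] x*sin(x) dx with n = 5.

f(x) = x*sin(x)
a = 0.0, b = 2.5, n = 5
h = (b - a)/n = 0.500000

Trapezoidal rule: (h/2)[f(x₀) + 2f(x₁) + 2f(x₂) + ... + f(xₙ)]

x_0 = 0.0000, f(x_0) = 0.000000, coefficient = 1
x_1 = 0.5000, f(x_1) = 0.239713, coefficient = 2
x_2 = 1.0000, f(x_2) = 0.841471, coefficient = 2
x_3 = 1.5000, f(x_3) = 1.496242, coefficient = 2
x_4 = 2.0000, f(x_4) = 1.818595, coefficient = 2
x_5 = 2.5000, f(x_5) = 1.496180, coefficient = 1

I ≈ (0.500000/2) × 10.288223 = 2.572056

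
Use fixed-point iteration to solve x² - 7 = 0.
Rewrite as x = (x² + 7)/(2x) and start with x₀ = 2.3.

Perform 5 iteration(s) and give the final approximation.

Equation: x² - 7 = 0
Fixed-point form: x = (x² + 7)/(2x)
x₀ = 2.3

x_1 = g(2.300000) = 2.671739
x_2 = g(2.671739) = 2.645878
x_3 = g(2.645878) = 2.645751
x_4 = g(2.645751) = 2.645751
x_5 = g(2.645751) = 2.645751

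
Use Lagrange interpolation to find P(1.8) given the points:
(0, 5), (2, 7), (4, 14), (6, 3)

Lagrange interpolation formula:
P(x) = Σ yᵢ × Lᵢ(x)
where Lᵢ(x) = Π_{j≠i} (x - xⱼ)/(xᵢ - xⱼ)

L_0(1.8) = (1.8 - 2)/(0 - 2) × (1.8 - 4)/(0 - 4) × (1.8 - 6)/(0 - 6) = 0.038500
L_1(1.8) = (1.8 - 0)/(2 - 0) × (1.8 - 4)/(2 - 4) × (1.8 - 6)/(2 - 6) = 1.039500
L_2(1.8) = (1.8 - 0)/(4 - 0) × (1.8 - 2)/(4 - 2) × (1.8 - 6)/(4 - 6) = -0.094500
L_3(1.8) = (1.8 - 0)/(6 - 0) × (1.8 - 2)/(6 - 2) × (1.8 - 4)/(6 - 4) = 0.016500

P(1.8) = 5×L_0(1.8) + 7×L_1(1.8) + 14×L_2(1.8) + 3×L_3(1.8)
P(1.8) = 6.195500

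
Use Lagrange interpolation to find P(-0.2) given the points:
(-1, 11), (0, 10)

Lagrange interpolation formula:
P(x) = Σ yᵢ × Lᵢ(x)
where Lᵢ(x) = Π_{j≠i} (x - xⱼ)/(xᵢ - xⱼ)

L_0(-0.2) = (-0.2 - 0)/(-1 - 0) = 0.200000
L_1(-0.2) = (-0.2 - (-1))/(0 - (-1)) = 0.800000

P(-0.2) = 11×L_0(-0.2) + 10×L_1(-0.2)
P(-0.2) = 10.200000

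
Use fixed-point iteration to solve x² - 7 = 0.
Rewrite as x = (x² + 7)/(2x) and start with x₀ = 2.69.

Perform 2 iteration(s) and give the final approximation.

Equation: x² - 7 = 0
Fixed-point form: x = (x² + 7)/(2x)
x₀ = 2.69

x_1 = g(2.690000) = 2.646115
x_2 = g(2.646115) = 2.645751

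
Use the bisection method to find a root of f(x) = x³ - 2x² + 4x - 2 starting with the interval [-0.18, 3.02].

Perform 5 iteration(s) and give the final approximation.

f(x) = x³ - 2x² + 4x - 2
Initial interval: [-0.18, 3.02]

Iteration 1:
  c_1 = (-0.180000 + 3.020000)/2 = 1.420000
  f(c_1) = f(1.420000) = 2.510488
  f(a) × f(c) < 0, new interval: [-0.180000, 1.420000]
Iteration 2:
  c_2 = (-0.180000 + 1.420000)/2 = 0.620000
  f(c_2) = f(0.620000) = -0.050472
  f(a) × f(c) ≥ 0, new interval: [0.620000, 1.420000]
Iteration 3:
  c_3 = (0.620000 + 1.420000)/2 = 1.020000
  f(c_3) = f(1.020000) = 1.060408
  f(a) × f(c) < 0, new interval: [0.620000, 1.020000]
Iteration 4:
  c_4 = (0.620000 + 1.020000)/2 = 0.820000
  f(c_4) = f(0.820000) = 0.486568
  f(a) × f(c) < 0, new interval: [0.620000, 0.820000]
Iteration 5:
  c_5 = (0.620000 + 0.820000)/2 = 0.720000
  f(c_5) = f(0.720000) = 0.216448
  f(a) × f(c) < 0, new interval: [0.620000, 0.720000]

After 5 iteration(s), the approximation is c_5 = 0.720000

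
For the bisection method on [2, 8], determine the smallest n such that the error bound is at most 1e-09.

We need (b-a)/2^n ≤ 1e-09
(8 - 2)/2^n ≤ 1e-09
6/2^n ≤ 1e-09
2^n ≥ 6000000000
n ≥ log₂(6000000000) = 32.48
n ≥ 33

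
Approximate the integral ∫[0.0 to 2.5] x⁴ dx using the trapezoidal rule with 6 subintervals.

f(x) = x⁴
a = 0.0, b = 2.5, n = 6
h = (b - a)/n = 0.416667

Trapezoidal rule: (h/2)[f(x₀) + 2f(x₁) + 2f(x₂) + ... + f(xₙ)]

x_0 = 0.0000, f(x_0) = 0.000000, coefficient = 1
x_1 = 0.4167, f(x_1) = 0.030141, coefficient = 2
x_2 = 0.8333, f(x_2) = 0.482253, coefficient = 2
x_3 = 1.2500, f(x_3) = 2.441406, coefficient = 2
x_4 = 1.6667, f(x_4) = 7.716049, coefficient = 2
x_5 = 2.0833, f(x_5) = 18.838011, coefficient = 2
x_6 = 2.5000, f(x_6) = 39.062500, coefficient = 1

I ≈ (0.416667/2) × 98.078221 = 20.432963
Exact value: 19.531250
Error: 0.901713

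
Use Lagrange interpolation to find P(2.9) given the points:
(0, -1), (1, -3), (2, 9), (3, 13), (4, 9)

Lagrange interpolation formula:
P(x) = Σ yᵢ × Lᵢ(x)
where Lᵢ(x) = Π_{j≠i} (x - xⱼ)/(xᵢ - xⱼ)

L_0(2.9) = (2.9 - 1)/(0 - 1) × (2.9 - 2)/(0 - 2) × (2.9 - 3)/(0 - 3) × (2.9 - 4)/(0 - 4) = 0.007838
L_1(2.9) = (2.9 - 0)/(1 - 0) × (2.9 - 2)/(1 - 2) × (2.9 - 3)/(1 - 3) × (2.9 - 4)/(1 - 4) = -0.047850
L_2(2.9) = (2.9 - 0)/(2 - 0) × (2.9 - 1)/(2 - 1) × (2.9 - 3)/(2 - 3) × (2.9 - 4)/(2 - 4) = 0.151525
L_3(2.9) = (2.9 - 0)/(3 - 0) × (2.9 - 1)/(3 - 1) × (2.9 - 2)/(3 - 2) × (2.9 - 4)/(3 - 4) = 0.909150
L_4(2.9) = (2.9 - 0)/(4 - 0) × (2.9 - 1)/(4 - 1) × (2.9 - 2)/(4 - 2) × (2.9 - 3)/(4 - 3) = -0.020663

P(2.9) = (-1)×L_0(2.9) + (-3)×L_1(2.9) + 9×L_2(2.9) + 13×L_3(2.9) + 9×L_4(2.9)
P(2.9) = 13.132425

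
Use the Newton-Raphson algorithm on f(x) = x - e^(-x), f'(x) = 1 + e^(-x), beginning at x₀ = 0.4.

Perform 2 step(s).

f(x) = x - e^(-x)
f'(x) = 1 + e^(-x)
x₀ = 0.4

Newton-Raphson formula: x_{n+1} = x_n - f(x_n)/f'(x_n)

Iteration 1:
  f(0.400000) = -0.270320
  f'(0.400000) = 1.670320
  x_1 = 0.400000 - (-0.270320)/1.670320 = 0.561837
Iteration 2:
  f(0.561837) = -0.008323
  f'(0.561837) = 1.570161
  x_2 = 0.561837 - (-0.008323)/1.570161 = 0.567138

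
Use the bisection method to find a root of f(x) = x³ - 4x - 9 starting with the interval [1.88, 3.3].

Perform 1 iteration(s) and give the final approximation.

f(x) = x³ - 4x - 9
Initial interval: [1.88, 3.3]

Iteration 1:
  c_1 = (1.880000 + 3.300000)/2 = 2.590000
  f(c_1) = f(2.590000) = -1.986021
  f(a) × f(c) ≥ 0, new interval: [2.590000, 3.300000]

After 1 iteration(s), the approximation is c_1 = 2.590000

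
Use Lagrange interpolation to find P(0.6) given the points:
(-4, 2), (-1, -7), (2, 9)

Lagrange interpolation formula:
P(x) = Σ yᵢ × Lᵢ(x)
where Lᵢ(x) = Π_{j≠i} (x - xⱼ)/(xᵢ - xⱼ)

L_0(0.6) = (0.6 - (-1))/(-4 - (-1)) × (0.6 - 2)/(-4 - 2) = -0.124444
L_1(0.6) = (0.6 - (-4))/(-1 - (-4)) × (0.6 - 2)/(-1 - 2) = 0.715556
L_2(0.6) = (0.6 - (-4))/(2 - (-4)) × (0.6 - (-1))/(2 - (-1)) = 0.408889

P(0.6) = 2×L_0(0.6) + (-7)×L_1(0.6) + 9×L_2(0.6)
P(0.6) = -1.577778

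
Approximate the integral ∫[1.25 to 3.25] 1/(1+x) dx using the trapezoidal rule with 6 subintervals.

f(x) = 1/(1+x)
a = 1.25, b = 3.25, n = 6
h = (b - a)/n = 0.333333

Trapezoidal rule: (h/2)[f(x₀) + 2f(x₁) + 2f(x₂) + ... + f(xₙ)]

x_0 = 1.2500, f(x_0) = 0.444444, coefficient = 1
x_1 = 1.5833, f(x_1) = 0.387097, coefficient = 2
x_2 = 1.9167, f(x_2) = 0.342857, coefficient = 2
x_3 = 2.2500, f(x_3) = 0.307692, coefficient = 2
x_4 = 2.5833, f(x_4) = 0.279070, coefficient = 2
x_5 = 2.9167, f(x_5) = 0.255319, coefficient = 2
x_6 = 3.2500, f(x_6) = 0.235294, coefficient = 1

I ≈ (0.333333/2) × 3.823809 = 0.637301
Exact value: 0.635989
Error: 0.001313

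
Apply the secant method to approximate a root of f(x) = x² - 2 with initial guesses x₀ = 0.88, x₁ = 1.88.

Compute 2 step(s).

f(x) = x² - 2
x₀ = 0.88, x₁ = 1.88

Secant formula: x_{n+1} = x_n - f(x_n)(x_n - x_{n-1})/(f(x_n) - f(x_{n-1}))

Iteration 1:
  f(0.880000) = -1.225600
  f(1.880000) = 1.534400
  x_2 = 1.880000 - 1.534400×(1.880000 - 0.880000)/(1.534400 - (-1.225600))
       = 1.324058
Iteration 2:
  f(1.880000) = 1.534400
  f(1.324058) = -0.246870
  x_3 = 1.324058 - (-0.246870)×(1.324058 - 1.880000)/(-0.246870 - 1.534400)
       = 1.401107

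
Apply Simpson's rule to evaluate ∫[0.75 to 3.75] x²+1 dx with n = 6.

f(x) = x²+1
a = 0.75, b = 3.75, n = 6
h = (b - a)/n = 0.500000

Simpson's rule: (h/3)[f(x₀) + 4f(x₁) + 2f(x₂) + ... + f(xₙ)]

x_0 = 0.7500, f(x_0) = 1.562500, coefficient = 1
x_1 = 1.2500, f(x_1) = 2.562500, coefficient = 4
x_2 = 1.7500, f(x_2) = 4.062500, coefficient = 2
x_3 = 2.2500, f(x_3) = 6.062500, coefficient = 4
x_4 = 2.7500, f(x_4) = 8.562500, coefficient = 2
x_5 = 3.2500, f(x_5) = 11.562500, coefficient = 4
x_6 = 3.7500, f(x_6) = 15.062500, coefficient = 1

I ≈ (0.500000/3) × 122.625000 = 20.437500
Exact value: 20.437500
Error: 0.000000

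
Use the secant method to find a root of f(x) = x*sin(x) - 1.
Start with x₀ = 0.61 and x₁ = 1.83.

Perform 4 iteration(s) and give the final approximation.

f(x) = x*sin(x) - 1
x₀ = 0.61, x₁ = 1.83

Secant formula: x_{n+1} = x_n - f(x_n)(x_n - x_{n-1})/(f(x_n) - f(x_{n-1}))

Iteration 1:
  f(0.610000) = -0.650551
  f(1.830000) = 0.768868
  x_2 = 1.830000 - 0.768868×(1.830000 - 0.610000)/(0.768868 - (-0.650551))
       = 1.169153
Iteration 2:
  f(1.830000) = 0.768868
  f(1.169153) = 0.076111
  x_3 = 1.169153 - 0.076111×(1.169153 - 1.830000)/(0.076111 - 0.768868)
       = 1.096547
Iteration 3:
  f(1.169153) = 0.076111
  f(1.096547) = -0.024472
  x_4 = 1.096547 - (-0.024472)×(1.096547 - 1.169153)/(-0.024472 - 0.076111)
       = 1.114212
Iteration 4:
  f(1.096547) = -0.024472
  f(1.114212) = 0.000077
  x_5 = 1.114212 - 0.000077×(1.114212 - 1.096547)/(0.000077 - (-0.024472))
       = 1.114157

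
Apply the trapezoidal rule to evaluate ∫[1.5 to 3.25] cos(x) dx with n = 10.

f(x) = cos(x)
a = 1.5, b = 3.25, n = 10
h = (b - a)/n = 0.175000

Trapezoidal rule: (h/2)[f(x₀) + 2f(x₁) + 2f(x₂) + ... + f(xₙ)]

x_0 = 1.5000, f(x_0) = 0.070737, coefficient = 1
x_1 = 1.6750, f(x_1) = -0.104015, coefficient = 2
x_2 = 1.8500, f(x_2) = -0.275590, coefficient = 2
x_3 = 2.0250, f(x_3) = -0.438747, coefficient = 2
x_4 = 2.2000, f(x_4) = -0.588501, coefficient = 2
x_5 = 2.3750, f(x_5) = -0.720278, coefficient = 2
x_6 = 2.5500, f(x_6) = -0.830054, coefficient = 2
x_7 = 2.7250, f(x_7) = -0.914473, coefficient = 2
x_8 = 2.9000, f(x_8) = -0.970958, coefficient = 2
x_9 = 3.0750, f(x_9) = -0.997784, coefficient = 2
x_10 = 3.2500, f(x_10) = -0.994130, coefficient = 1

I ≈ (0.175000/2) × -12.604193 = -1.102867
Exact value: -1.105690
Error: 0.002823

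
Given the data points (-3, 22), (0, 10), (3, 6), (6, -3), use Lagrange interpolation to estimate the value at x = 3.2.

Lagrange interpolation formula:
P(x) = Σ yᵢ × Lᵢ(x)
where Lᵢ(x) = Π_{j≠i} (x - xⱼ)/(xᵢ - xⱼ)

L_0(3.2) = (3.2 - 0)/(-3 - 0) × (3.2 - 3)/(-3 - 3) × (3.2 - 6)/(-3 - 6) = 0.011062
L_1(3.2) = (3.2 - (-3))/(0 - (-3)) × (3.2 - 3)/(0 - 3) × (3.2 - 6)/(0 - 6) = -0.064296
L_2(3.2) = (3.2 - (-3))/(3 - (-3)) × (3.2 - 0)/(3 - 0) × (3.2 - 6)/(3 - 6) = 1.028741
L_3(3.2) = (3.2 - (-3))/(6 - (-3)) × (3.2 - 0)/(6 - 0) × (3.2 - 3)/(6 - 3) = 0.024494

P(3.2) = 22×L_0(3.2) + 10×L_1(3.2) + 6×L_2(3.2) + (-3)×L_3(3.2)
P(3.2) = 5.699358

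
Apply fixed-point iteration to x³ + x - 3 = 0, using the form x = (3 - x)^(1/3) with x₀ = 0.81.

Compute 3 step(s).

Equation: x³ + x - 3 = 0
Fixed-point form: x = (3 - x)^(1/3)
x₀ = 0.81

x_1 = g(0.810000) = 1.298618
x_2 = g(1.298618) = 1.193807
x_3 = g(1.193807) = 1.217834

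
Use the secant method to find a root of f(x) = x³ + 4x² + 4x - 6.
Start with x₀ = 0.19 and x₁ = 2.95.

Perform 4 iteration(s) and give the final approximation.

f(x) = x³ + 4x² + 4x - 6
x₀ = 0.19, x₁ = 2.95

Secant formula: x_{n+1} = x_n - f(x_n)(x_n - x_{n-1})/(f(x_n) - f(x_{n-1}))

Iteration 1:
  f(0.190000) = -5.088741
  f(2.950000) = 66.282375
  x_2 = 2.950000 - 66.282375×(2.950000 - 0.190000)/(66.282375 - (-5.088741))
       = 0.386787
Iteration 2:
  f(2.950000) = 66.282375
  f(0.386787) = -3.796568
  x_3 = 0.386787 - (-3.796568)×(0.386787 - 2.950000)/(-3.796568 - 66.282375)
       = 0.525651
Iteration 3:
  f(0.386787) = -3.796568
  f(0.525651) = -2.646920
  x_4 = 0.525651 - (-2.646920)×(0.525651 - 0.386787)/(-2.646920 - (-3.796568))
       = 0.845366
Iteration 4:
  f(0.525651) = -2.646920
  f(0.845366) = 0.844180
  x_5 = 0.845366 - 0.844180×(0.845366 - 0.525651)/(0.844180 - (-2.646920))
       = 0.768056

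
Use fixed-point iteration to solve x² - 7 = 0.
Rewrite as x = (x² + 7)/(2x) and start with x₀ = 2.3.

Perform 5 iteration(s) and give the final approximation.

Equation: x² - 7 = 0
Fixed-point form: x = (x² + 7)/(2x)
x₀ = 2.3

x_1 = g(2.300000) = 2.671739
x_2 = g(2.671739) = 2.645878
x_3 = g(2.645878) = 2.645751
x_4 = g(2.645751) = 2.645751
x_5 = g(2.645751) = 2.645751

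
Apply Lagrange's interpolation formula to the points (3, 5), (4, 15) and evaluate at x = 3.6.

Lagrange interpolation formula:
P(x) = Σ yᵢ × Lᵢ(x)
where Lᵢ(x) = Π_{j≠i} (x - xⱼ)/(xᵢ - xⱼ)

L_0(3.6) = (3.6 - 4)/(3 - 4) = 0.400000
L_1(3.6) = (3.6 - 3)/(4 - 3) = 0.600000

P(3.6) = 5×L_0(3.6) + 15×L_1(3.6)
P(3.6) = 11.000000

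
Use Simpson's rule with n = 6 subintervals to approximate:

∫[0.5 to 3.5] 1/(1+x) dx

f(x) = 1/(1+x)
a = 0.5, b = 3.5, n = 6
h = (b - a)/n = 0.500000

Simpson's rule: (h/3)[f(x₀) + 4f(x₁) + 2f(x₂) + ... + f(xₙ)]

x_0 = 0.5000, f(x_0) = 0.666667, coefficient = 1
x_1 = 1.0000, f(x_1) = 0.500000, coefficient = 4
x_2 = 1.5000, f(x_2) = 0.400000, coefficient = 2
x_3 = 2.0000, f(x_3) = 0.333333, coefficient = 4
x_4 = 2.5000, f(x_4) = 0.285714, coefficient = 2
x_5 = 3.0000, f(x_5) = 0.250000, coefficient = 4
x_6 = 3.5000, f(x_6) = 0.222222, coefficient = 1

I ≈ (0.500000/3) × 6.593651 = 1.098942
Exact value: 1.098612
Error: 0.000330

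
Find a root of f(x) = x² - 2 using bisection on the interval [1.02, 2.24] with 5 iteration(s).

f(x) = x² - 2
Initial interval: [1.02, 2.24]

Iteration 1:
  c_1 = (1.020000 + 2.240000)/2 = 1.630000
  f(c_1) = f(1.630000) = 0.656900
  f(a) × f(c) < 0, new interval: [1.020000, 1.630000]
Iteration 2:
  c_2 = (1.020000 + 1.630000)/2 = 1.325000
  f(c_2) = f(1.325000) = -0.244375
  f(a) × f(c) ≥ 0, new interval: [1.325000, 1.630000]
Iteration 3:
  c_3 = (1.325000 + 1.630000)/2 = 1.477500
  f(c_3) = f(1.477500) = 0.183006
  f(a) × f(c) < 0, new interval: [1.325000, 1.477500]
Iteration 4:
  c_4 = (1.325000 + 1.477500)/2 = 1.401250
  f(c_4) = f(1.401250) = -0.036498
  f(a) × f(c) ≥ 0, new interval: [1.401250, 1.477500]
Iteration 5:
  c_5 = (1.401250 + 1.477500)/2 = 1.439375
  f(c_5) = f(1.439375) = 0.071800
  f(a) × f(c) < 0, new interval: [1.401250, 1.439375]

After 5 iteration(s), the approximation is c_5 = 1.439375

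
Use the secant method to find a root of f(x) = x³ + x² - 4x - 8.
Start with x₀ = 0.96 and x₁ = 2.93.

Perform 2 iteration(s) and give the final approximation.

f(x) = x³ + x² - 4x - 8
x₀ = 0.96, x₁ = 2.93

Secant formula: x_{n+1} = x_n - f(x_n)(x_n - x_{n-1})/(f(x_n) - f(x_{n-1}))

Iteration 1:
  f(0.960000) = -10.033664
  f(2.930000) = 14.018657
  x_2 = 2.930000 - 14.018657×(2.930000 - 0.960000)/(14.018657 - (-10.033664))
       = 1.781805
Iteration 2:
  f(2.930000) = 14.018657
  f(1.781805) = -6.295464
  x_3 = 1.781805 - (-6.295464)×(1.781805 - 2.930000)/(-6.295464 - 14.018657)
       = 2.137637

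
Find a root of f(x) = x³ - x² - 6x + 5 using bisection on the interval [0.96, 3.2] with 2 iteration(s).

f(x) = x³ - x² - 6x + 5
Initial interval: [0.96, 3.2]

Iteration 1:
  c_1 = (0.960000 + 3.200000)/2 = 2.080000
  f(c_1) = f(2.080000) = -2.807488
  f(a) × f(c) ≥ 0, new interval: [2.080000, 3.200000]
Iteration 2:
  c_2 = (2.080000 + 3.200000)/2 = 2.640000
  f(c_2) = f(2.640000) = 0.590144
  f(a) × f(c) < 0, new interval: [2.080000, 2.640000]

After 2 iteration(s), the approximation is c_2 = 2.640000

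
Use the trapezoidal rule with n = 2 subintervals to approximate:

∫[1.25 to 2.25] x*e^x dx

f(x) = x*e^x
a = 1.25, b = 2.25, n = 2
h = (b - a)/n = 0.500000

Trapezoidal rule: (h/2)[f(x₀) + 2f(x₁) + 2f(x₂) + ... + f(xₙ)]

x_0 = 1.2500, f(x_0) = 4.362929, coefficient = 1
x_1 = 1.7500, f(x_1) = 10.070555, coefficient = 2
x_2 = 2.2500, f(x_2) = 21.347406, coefficient = 1

I ≈ (0.500000/2) × 45.851444 = 11.462861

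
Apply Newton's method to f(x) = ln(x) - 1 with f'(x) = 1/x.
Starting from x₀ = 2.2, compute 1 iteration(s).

f(x) = ln(x) - 1
f'(x) = 1/x
x₀ = 2.2

Newton-Raphson formula: x_{n+1} = x_n - f(x_n)/f'(x_n)

Iteration 1:
  f(2.200000) = -0.211543
  f'(2.200000) = 0.454545
  x_1 = 2.200000 - (-0.211543)/0.454545 = 2.665394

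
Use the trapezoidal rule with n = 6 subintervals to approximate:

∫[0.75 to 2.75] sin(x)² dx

f(x) = sin(x)²
a = 0.75, b = 2.75, n = 6
h = (b - a)/n = 0.333333

Trapezoidal rule: (h/2)[f(x₀) + 2f(x₁) + 2f(x₂) + ... + f(xₙ)]

x_0 = 0.7500, f(x_0) = 0.464631, coefficient = 1
x_1 = 1.0833, f(x_1) = 0.780615, coefficient = 2
x_2 = 1.4167, f(x_2) = 0.976432, coefficient = 2
x_3 = 1.7500, f(x_3) = 0.968228, coefficient = 2
x_4 = 2.0833, f(x_4) = 0.759518, coefficient = 2
x_5 = 2.4167, f(x_5) = 0.439675, coefficient = 2
x_6 = 2.7500, f(x_6) = 0.145665, coefficient = 1

I ≈ (0.333333/2) × 8.459232 = 1.409872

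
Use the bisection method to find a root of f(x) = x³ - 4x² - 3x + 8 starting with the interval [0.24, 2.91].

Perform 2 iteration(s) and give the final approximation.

f(x) = x³ - 4x² - 3x + 8
Initial interval: [0.24, 2.91]

Iteration 1:
  c_1 = (0.240000 + 2.910000)/2 = 1.575000
  f(c_1) = f(1.575000) = -2.740516
  f(a) × f(c) < 0, new interval: [0.240000, 1.575000]
Iteration 2:
  c_2 = (0.240000 + 1.575000)/2 = 0.907500
  f(c_2) = f(0.907500) = 2.730652
  f(a) × f(c) ≥ 0, new interval: [0.907500, 1.575000]

After 2 iteration(s), the approximation is c_2 = 0.907500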